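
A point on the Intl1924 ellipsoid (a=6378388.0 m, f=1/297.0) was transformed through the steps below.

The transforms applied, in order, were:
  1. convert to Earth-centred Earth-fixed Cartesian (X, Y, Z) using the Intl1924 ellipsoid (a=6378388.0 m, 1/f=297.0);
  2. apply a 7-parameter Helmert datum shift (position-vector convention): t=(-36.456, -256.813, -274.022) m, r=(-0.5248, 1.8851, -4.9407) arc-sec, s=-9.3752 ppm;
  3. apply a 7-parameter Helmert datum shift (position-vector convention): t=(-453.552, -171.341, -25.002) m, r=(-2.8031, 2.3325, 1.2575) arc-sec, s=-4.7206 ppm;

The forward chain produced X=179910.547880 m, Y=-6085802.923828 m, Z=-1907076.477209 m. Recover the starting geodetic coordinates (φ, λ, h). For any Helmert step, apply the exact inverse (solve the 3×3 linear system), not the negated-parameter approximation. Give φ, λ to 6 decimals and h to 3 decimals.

start: X=179910.5479, Y=-6085802.9238, Z=-1907076.4772 m
→ Helmert⁻¹: X=180349.4165, Y=-6085635.4926, Z=-1907141.1409
→ Helmert⁻¹: X=180550.7566, Y=-6085426.5553, Z=-1906898.8294
→ geod (Bowring, a=6378388.000): φ=-17.50193800°, λ=-88.30056900°, h=3294.8610 m

φ=-17.501938°, λ=-88.300569°, h=3294.861 m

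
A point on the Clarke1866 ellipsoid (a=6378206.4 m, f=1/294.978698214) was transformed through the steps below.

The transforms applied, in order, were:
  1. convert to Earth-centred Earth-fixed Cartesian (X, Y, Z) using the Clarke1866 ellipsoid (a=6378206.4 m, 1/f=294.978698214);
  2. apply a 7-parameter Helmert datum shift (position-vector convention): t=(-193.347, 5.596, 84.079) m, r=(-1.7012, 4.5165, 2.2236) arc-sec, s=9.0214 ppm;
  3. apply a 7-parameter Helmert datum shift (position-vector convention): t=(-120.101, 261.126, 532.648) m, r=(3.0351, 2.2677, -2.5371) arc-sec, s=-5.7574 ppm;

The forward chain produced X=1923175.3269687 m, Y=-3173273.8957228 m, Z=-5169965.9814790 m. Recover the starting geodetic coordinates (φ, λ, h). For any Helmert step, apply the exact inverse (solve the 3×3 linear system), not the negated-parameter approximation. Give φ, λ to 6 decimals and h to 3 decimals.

start: X=1923175.3270, Y=-3173273.8957, Z=-5169965.9815 m
→ Helmert⁻¹: X=1923402.3819, Y=-3173605.7160, Z=-5170460.5539
→ Helmert⁻¹: X=1923657.3796, Y=-3173560.7752, Z=-5170482.0406
→ geod (Bowring, a=6378206.400): φ=-54.51563700°, λ=-58.77780500°, h=508.3070 m

φ=-54.515637°, λ=-58.777805°, h=508.307 m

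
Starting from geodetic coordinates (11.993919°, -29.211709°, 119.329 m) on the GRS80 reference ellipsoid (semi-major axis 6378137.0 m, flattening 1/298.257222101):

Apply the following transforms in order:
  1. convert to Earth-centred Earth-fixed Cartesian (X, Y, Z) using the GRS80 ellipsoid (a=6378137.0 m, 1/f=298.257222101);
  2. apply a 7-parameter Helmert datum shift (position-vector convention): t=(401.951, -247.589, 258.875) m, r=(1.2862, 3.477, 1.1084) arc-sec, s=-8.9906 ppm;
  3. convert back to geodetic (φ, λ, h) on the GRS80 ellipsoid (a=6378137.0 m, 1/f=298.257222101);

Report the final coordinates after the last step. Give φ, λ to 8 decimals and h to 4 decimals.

start: φ=11.993919°, λ=-29.211709°, h=119.329 m
→ ECEF (a=6378137.000, f=1/298.257222101): X=5446340.6823, Y=-3045317.7570, Z=1316769.3272
→ Helmert 7p (PV): X=5446732.2284, Y=-3045516.9110, Z=1316905.5663
→ geod (Bowring, a=6378137.000): φ=11.99429908°, λ=-29.21155050°, h=577.0033 m

φ=11.99429908°, λ=-29.21155050°, h=577.0033 m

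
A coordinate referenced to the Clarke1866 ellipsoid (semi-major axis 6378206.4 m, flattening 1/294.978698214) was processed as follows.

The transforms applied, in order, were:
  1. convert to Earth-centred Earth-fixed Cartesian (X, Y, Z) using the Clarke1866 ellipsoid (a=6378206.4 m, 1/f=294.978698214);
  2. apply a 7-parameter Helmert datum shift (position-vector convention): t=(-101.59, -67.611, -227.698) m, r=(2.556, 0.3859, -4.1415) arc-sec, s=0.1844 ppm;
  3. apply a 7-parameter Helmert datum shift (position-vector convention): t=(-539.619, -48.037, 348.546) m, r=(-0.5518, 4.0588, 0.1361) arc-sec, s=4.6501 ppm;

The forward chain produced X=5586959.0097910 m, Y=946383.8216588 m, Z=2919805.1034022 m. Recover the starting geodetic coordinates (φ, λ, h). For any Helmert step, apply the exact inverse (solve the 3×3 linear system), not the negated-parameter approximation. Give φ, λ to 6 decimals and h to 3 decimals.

φ=27.416907°, λ=9.615733°, h=1400.539 m

start: X=5586959.0098, Y=946383.8217, Z=2919805.1034 m
→ Helmert⁻¹: X=5587415.8211, Y=946415.9605, Z=2919555.4606
→ Helmert⁻¹: X=5587491.9111, Y=946631.7672, Z=2919781.3433
→ geod (Bowring, a=6378206.400): φ=27.41690700°, λ=9.61573300°, h=1400.5390 m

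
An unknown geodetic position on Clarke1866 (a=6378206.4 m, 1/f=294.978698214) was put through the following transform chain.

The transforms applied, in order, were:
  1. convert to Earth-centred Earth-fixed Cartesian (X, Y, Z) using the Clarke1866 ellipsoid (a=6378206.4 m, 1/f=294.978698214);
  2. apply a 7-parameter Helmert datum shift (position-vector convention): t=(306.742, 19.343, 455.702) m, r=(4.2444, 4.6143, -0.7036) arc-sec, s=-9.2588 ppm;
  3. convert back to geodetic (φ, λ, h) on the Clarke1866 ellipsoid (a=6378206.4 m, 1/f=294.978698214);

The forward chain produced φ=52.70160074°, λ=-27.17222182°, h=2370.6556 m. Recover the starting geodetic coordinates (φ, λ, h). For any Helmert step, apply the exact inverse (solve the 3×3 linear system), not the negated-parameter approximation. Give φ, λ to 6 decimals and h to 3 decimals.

start: φ=52.701601°, λ=-27.172222°, h=2370.656 m
→ ECEF (a=6378206.400, f=1/294.978698214): X=3447095.7963, Y=-1769454.4946, Z=5052172.4348
→ Helmert⁻¹: X=3446713.9890, Y=-1769374.5091, Z=5051877.0209
→ geod (Bowring, a=6378206.400): φ=52.70268100°, λ=-27.17374800°, h=1907.6960 m

φ=52.702681°, λ=-27.173748°, h=1907.696 m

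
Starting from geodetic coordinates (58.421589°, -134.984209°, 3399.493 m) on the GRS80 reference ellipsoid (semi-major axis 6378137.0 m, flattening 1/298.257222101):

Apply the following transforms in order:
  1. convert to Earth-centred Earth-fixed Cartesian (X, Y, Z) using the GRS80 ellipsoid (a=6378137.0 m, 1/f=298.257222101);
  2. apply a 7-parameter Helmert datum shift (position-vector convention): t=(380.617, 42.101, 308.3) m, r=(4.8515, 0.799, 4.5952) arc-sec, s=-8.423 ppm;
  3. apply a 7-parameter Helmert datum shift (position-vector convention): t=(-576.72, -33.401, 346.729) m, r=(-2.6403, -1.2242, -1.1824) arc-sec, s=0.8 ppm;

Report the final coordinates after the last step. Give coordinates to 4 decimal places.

start: φ=58.421589°, λ=-134.984209°, h=3399.493 m
→ ECEF (a=6378137.000, f=1/298.257222101): X=-2368105.6455, Y=-2369411.3286, Z=5413370.6022
→ Helmert 7p (PV): X=-2367631.3269, Y=-2369529.3520, Z=5413586.7487
→ Helmert 7p (PV): X=-2368255.6543, Y=-2369481.7795, Z=5413954.0877

X=-2368255.6543 m, Y=-2369481.7795 m, Z=5413954.0877 m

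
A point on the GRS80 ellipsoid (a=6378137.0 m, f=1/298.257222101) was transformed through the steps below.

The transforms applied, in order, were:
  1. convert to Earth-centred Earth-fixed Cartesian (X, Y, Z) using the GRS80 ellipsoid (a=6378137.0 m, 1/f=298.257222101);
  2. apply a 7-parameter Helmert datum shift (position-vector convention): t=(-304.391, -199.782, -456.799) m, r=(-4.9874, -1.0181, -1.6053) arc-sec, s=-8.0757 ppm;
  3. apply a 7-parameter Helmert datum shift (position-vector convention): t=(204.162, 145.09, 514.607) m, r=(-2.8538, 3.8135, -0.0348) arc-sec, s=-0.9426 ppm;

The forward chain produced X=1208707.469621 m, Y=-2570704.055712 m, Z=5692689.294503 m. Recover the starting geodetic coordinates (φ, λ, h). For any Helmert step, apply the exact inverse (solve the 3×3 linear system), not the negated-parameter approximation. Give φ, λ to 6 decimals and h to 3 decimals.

start: X=1208707.4696, Y=-2570704.0557, Z=5692689.2945 m
→ Helmert⁻¹: X=1208399.6416, Y=-2570930.1197, Z=5692166.8239
→ Helmert⁻¹: X=1208761.9003, Y=-2570879.3357, Z=5692601.4660
→ geod (Bowring, a=6378137.000): φ=63.63214300°, λ=-64.81828700°, h=1094.7600 m

φ=63.632143°, λ=-64.818287°, h=1094.760 m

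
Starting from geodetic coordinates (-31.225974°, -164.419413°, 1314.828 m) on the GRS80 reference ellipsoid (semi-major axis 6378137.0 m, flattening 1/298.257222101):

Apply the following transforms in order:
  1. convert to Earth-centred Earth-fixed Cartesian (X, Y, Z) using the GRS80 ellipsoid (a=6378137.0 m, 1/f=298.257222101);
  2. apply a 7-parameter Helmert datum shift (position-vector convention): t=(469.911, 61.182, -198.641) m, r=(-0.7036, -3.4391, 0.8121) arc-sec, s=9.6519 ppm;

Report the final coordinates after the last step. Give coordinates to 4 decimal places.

start: φ=-31.225974°, λ=-164.419413°, h=1314.828 m
→ ECEF (a=6378137.000, f=1/298.257222101): X=-5259527.9778, Y=-1466565.8221, Z=-3288025.1581
→ Helmert 7p (PV): X=-5259048.2345, Y=-1466550.7191, Z=-3288338.2262

X=-5259048.2345 m, Y=-1466550.7191 m, Z=-3288338.2262 m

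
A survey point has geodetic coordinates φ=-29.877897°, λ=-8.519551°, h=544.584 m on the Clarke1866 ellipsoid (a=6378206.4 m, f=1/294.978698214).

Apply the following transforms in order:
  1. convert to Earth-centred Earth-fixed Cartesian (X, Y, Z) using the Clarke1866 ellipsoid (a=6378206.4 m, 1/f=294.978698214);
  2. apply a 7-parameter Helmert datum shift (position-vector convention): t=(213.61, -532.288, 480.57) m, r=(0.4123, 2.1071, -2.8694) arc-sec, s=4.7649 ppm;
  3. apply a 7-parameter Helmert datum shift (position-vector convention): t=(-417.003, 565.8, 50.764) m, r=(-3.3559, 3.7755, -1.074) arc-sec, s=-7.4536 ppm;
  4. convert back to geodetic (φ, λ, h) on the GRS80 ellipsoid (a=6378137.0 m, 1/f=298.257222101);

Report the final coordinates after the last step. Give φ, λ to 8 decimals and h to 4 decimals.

start: φ=-29.877897°, λ=-8.519551°, h=544.584 m
→ ECEF (a=6378206.400, f=1/294.978698214): X=5474512.0640, Y=-820081.1957, Z=-3158743.2394
→ Helmert 7p (PV): X=5474708.0827, Y=-820687.2349, Z=-3158335.2850
→ Helmert 7p (PV): X=5474188.1901, Y=-820195.2092, Z=-3158347.8367
→ geod (Bowring, a=6378137.000): φ=-29.87431667°, λ=-8.52121478°, h=95.0542 m

φ=-29.87431667°, λ=-8.52121478°, h=95.0542 m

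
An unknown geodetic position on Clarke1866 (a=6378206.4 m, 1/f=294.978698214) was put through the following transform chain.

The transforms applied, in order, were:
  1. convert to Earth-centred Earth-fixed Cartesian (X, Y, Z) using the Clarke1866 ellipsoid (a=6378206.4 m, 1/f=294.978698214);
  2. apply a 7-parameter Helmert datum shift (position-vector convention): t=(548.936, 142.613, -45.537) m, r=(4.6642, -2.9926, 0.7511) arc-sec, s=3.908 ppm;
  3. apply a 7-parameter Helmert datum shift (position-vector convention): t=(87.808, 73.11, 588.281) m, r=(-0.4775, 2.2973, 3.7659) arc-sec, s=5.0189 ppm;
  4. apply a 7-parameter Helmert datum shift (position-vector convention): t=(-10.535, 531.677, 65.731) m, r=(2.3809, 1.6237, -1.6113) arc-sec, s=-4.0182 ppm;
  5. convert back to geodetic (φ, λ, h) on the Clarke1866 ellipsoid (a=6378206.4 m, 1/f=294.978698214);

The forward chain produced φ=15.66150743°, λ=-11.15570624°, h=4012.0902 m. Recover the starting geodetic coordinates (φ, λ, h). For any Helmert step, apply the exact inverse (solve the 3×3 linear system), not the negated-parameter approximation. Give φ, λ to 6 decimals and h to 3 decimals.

start: φ=15.661507°, λ=-11.155706°, h=4012.090 m
→ ECEF (a=6378206.400, f=1/294.978698214): X=6030639.8192, Y=-1189254.6779, Z=1711670.5604
→ Helmert⁻¹: X=6030670.4064, Y=-1189724.2676, Z=1711672.9129
→ Helmert⁻¹: X=6030511.5488, Y=-1189905.4700, Z=1711140.4551
→ Helmert⁻¹: X=6029959.5402, Y=-1190026.6971, Z=1711118.7287
→ geod (Bowring, a=6378206.400): φ=15.65797100°, λ=-11.16399400°, h=3364.3710 m

φ=15.657971°, λ=-11.163994°, h=3364.371 m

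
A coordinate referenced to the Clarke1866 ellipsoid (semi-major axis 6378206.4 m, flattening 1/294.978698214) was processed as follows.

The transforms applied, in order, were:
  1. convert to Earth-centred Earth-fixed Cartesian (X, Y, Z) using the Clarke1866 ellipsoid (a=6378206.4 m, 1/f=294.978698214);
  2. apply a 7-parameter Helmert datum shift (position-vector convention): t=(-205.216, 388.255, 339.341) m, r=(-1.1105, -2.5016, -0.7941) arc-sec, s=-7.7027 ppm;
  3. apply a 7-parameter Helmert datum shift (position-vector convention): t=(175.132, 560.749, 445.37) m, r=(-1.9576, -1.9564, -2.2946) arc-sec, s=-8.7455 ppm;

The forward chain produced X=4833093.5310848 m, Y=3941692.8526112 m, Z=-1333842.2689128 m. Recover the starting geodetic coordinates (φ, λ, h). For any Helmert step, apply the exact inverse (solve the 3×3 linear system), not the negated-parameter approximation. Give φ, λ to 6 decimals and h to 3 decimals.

start: X=4833093.5311, Y=3941692.8526, Z=-1333842.2689 m
→ Helmert⁻¹: X=4832904.1656, Y=3941232.9984, Z=-1334307.7425
→ Helmert⁻¹: X=4833115.2505, Y=3940900.8916, Z=-1334694.7632
→ geod (Bowring, a=6378206.400): φ=-12.16036000°, λ=39.19365100°, h=136.0680 m

φ=-12.160360°, λ=39.193651°, h=136.068 m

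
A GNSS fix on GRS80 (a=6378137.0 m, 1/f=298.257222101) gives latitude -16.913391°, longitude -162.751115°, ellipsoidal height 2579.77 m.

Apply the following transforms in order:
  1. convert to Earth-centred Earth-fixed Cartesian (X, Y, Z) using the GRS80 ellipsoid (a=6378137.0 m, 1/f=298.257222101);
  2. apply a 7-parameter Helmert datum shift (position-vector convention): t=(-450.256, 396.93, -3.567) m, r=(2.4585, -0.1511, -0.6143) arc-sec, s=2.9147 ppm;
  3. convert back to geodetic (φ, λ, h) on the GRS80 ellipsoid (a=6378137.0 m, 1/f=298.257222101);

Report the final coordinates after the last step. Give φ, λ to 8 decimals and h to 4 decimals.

start: φ=-16.913391°, λ=-162.751115°, h=2579.770 m
→ ECEF (a=6378137.000, f=1/298.257222101): X=-5831818.9676, Y=-1810703.4911, Z=-1844415.7175
→ Helmert 7p (PV): X=-5832290.2631, Y=-1810272.4864, Z=-1844450.5146
→ geod (Bowring, a=6378137.000): φ=-16.91284476°, λ=-162.75628814°, h=2898.2733 m

φ=-16.91284476°, λ=-162.75628814°, h=2898.2733 m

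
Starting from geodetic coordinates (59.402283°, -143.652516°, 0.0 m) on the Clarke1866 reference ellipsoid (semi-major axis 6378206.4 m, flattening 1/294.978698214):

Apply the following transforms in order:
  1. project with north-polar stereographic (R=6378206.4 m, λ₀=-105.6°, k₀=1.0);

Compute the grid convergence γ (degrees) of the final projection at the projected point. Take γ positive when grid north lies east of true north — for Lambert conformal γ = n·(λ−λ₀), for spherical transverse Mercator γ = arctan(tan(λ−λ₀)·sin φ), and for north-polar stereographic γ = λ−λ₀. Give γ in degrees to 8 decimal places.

start: φ=59.402283°, λ=-143.652516°, h=0.000 m
→ into stereo (λ₀=-105.6°): φ=59.40228300°, λ−λ₀=-38.05251600°
convergence γ = -38.05251600°

-38.05251600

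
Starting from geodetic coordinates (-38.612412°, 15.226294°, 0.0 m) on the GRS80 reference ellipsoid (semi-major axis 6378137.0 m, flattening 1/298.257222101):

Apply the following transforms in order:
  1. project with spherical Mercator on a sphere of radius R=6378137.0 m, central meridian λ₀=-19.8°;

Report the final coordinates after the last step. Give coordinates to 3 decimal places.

E=3899109.212 m, N=-4666304.007 m

start: φ=-38.612412°, λ=15.226294°, h=0.000 m
→ merc (R=6378137.0, λ₀=-19.8°): E=3899109.2125, N=-4666304.0074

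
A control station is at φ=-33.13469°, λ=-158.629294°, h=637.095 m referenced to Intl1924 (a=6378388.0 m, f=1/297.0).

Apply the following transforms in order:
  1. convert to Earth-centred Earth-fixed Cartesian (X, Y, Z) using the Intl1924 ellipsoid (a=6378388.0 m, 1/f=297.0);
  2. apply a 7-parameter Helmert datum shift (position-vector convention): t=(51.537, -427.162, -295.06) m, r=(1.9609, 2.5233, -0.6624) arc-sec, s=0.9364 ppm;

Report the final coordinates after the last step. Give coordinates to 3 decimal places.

X=-4979438.691 m, Y=-1948863.735 m, Z=-3467133.552 m

start: φ=-33.134690°, λ=-158.629294°, h=637.095 m
→ ECEF (a=6378388.000, f=1/297.0): X=-4979436.8961, Y=-1948483.6982, Z=-3466877.6367
→ Helmert 7p (PV): X=-4979438.6906, Y=-1948863.7351, Z=-3467133.5518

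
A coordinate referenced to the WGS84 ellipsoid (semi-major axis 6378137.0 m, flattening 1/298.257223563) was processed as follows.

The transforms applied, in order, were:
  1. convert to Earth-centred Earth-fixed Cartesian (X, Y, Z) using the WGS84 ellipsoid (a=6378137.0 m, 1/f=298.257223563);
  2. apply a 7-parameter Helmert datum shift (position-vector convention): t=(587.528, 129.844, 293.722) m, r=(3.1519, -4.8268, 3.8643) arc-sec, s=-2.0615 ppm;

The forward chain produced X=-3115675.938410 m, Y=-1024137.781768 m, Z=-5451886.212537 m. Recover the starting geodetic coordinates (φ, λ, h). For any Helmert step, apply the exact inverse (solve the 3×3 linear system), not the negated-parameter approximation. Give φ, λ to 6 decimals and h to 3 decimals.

start: X=-3115675.9384, Y=-1024137.7818, Z=-5451886.2125 m
→ Helmert⁻¹: X=-3116416.6650, Y=-1024294.6650, Z=-5452102.5949
→ geod (Bowring, a=6378137.000): φ=-59.13516500°, λ=-161.80549200°, h=497.1630 m

φ=-59.135165°, λ=-161.805492°, h=497.163 m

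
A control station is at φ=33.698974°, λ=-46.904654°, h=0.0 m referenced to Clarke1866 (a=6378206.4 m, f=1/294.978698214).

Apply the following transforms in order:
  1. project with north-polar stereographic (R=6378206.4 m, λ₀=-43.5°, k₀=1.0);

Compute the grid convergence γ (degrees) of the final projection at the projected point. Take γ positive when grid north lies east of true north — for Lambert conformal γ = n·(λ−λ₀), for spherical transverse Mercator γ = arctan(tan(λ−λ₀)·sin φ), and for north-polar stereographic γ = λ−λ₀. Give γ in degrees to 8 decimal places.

start: φ=33.698974°, λ=-46.904654°, h=0.000 m
→ into stereo (λ₀=-43.5°): φ=33.69897400°, λ−λ₀=-3.40465400°
convergence γ = -3.40465400°

-3.40465400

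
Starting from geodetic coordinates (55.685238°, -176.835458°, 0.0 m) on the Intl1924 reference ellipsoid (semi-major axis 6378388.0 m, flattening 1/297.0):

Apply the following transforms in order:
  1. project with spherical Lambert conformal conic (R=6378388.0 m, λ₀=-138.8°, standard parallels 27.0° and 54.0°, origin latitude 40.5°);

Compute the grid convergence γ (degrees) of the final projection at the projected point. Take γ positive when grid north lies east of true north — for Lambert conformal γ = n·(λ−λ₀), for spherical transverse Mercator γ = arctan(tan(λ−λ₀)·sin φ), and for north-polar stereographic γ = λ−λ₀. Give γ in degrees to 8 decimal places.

start: φ=55.685238°, λ=-176.835458°, h=0.000 m
→ into lcc (λ₀=-138.8°): φ=55.68523800°, λ−λ₀=-38.03545800°
convergence γ = -24.93825855°

-24.93825855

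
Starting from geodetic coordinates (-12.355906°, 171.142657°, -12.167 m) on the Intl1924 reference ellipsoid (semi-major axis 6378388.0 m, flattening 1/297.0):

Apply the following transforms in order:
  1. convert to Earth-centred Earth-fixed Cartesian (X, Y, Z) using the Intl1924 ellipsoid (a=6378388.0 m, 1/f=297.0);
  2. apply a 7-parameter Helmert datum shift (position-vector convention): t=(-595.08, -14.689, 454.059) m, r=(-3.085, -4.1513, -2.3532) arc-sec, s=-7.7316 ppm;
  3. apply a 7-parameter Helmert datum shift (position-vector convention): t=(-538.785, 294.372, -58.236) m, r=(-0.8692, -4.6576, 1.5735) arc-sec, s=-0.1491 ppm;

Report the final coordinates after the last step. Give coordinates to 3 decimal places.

start: φ=-12.355906°, λ=171.142657°, h=-12.167 m
→ ECEF (a=6378388.000, f=1/297.0): X=-6157281.1120, Y=959508.4972, Z=-1355901.1510
→ Helmert 7p (PV): X=-6157790.3510, Y=959536.3559, Z=-1355574.8804
→ Helmert 7p (PV): X=-6158304.9279, Y=959777.8975, Z=-1355776.0048

X=-6158304.928 m, Y=959777.897 m, Z=-1355776.005 m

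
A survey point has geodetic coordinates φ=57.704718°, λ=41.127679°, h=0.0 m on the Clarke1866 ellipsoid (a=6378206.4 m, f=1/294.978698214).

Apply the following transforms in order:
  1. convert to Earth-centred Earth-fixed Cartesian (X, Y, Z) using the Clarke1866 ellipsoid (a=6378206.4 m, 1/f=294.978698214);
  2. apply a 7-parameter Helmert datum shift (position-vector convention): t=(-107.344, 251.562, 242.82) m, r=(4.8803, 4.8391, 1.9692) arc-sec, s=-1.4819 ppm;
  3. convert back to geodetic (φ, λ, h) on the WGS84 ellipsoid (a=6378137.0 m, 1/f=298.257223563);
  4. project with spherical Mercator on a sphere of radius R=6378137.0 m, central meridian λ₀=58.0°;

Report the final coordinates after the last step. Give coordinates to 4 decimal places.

start: φ=57.704718°, λ=41.127679°, h=0.000 m
→ ECEF (a=6378206.400, f=1/294.978698214): X=2573114.8789, Y=2246861.1071, Z=5368038.5735
→ Helmert 7p (PV): X=2573108.2085, Y=2247006.8953, Z=5368266.2333
→ geod (Bowring, a=6378137.000): φ=57.70318815°, λ=41.12959441°, h=140.5581 m
→ merc (R=6378137.0, λ₀=58.0°): E=-1878004.9600, N=7905223.3902

E=-1878004.9600 m, N=7905223.3902 m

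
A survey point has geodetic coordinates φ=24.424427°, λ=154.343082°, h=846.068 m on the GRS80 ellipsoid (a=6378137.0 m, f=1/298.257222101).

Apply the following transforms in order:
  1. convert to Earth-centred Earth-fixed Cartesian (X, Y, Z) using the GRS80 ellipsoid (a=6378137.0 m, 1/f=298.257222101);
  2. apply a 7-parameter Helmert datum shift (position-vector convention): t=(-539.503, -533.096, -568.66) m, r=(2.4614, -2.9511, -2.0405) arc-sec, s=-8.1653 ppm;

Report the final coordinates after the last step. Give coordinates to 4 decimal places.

start: φ=24.424427°, λ=154.343082°, h=846.068 m
→ ECEF (a=6378137.000, f=1/298.257222101): X=-5238446.7441, Y=2516244.6872, Z=2621507.9018
→ Helmert 7p (PV): X=-5238956.0881, Y=2515711.5842, Z=2620872.9154

X=-5238956.0881 m, Y=2515711.5842 m, Z=2620872.9154 m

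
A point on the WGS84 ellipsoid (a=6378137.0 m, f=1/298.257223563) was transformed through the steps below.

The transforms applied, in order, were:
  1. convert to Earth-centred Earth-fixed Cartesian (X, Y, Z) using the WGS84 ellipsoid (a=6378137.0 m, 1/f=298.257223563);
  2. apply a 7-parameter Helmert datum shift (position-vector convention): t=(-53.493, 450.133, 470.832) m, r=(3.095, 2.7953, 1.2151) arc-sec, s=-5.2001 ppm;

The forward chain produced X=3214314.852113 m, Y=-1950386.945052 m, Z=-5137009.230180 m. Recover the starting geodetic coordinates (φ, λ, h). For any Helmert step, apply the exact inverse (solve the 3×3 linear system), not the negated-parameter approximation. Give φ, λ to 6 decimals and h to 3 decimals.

φ=-53.982225°, λ=-31.254836°, h=2291.270 m

start: X=3214314.8521, Y=-1950386.9451, Z=-5137009.2302 m
→ Helmert⁻¹: X=3214443.1898, Y=-1950943.2460, Z=-5137433.9417
→ geod (Bowring, a=6378137.000): φ=-53.98222500°, λ=-31.25483600°, h=2291.2700 m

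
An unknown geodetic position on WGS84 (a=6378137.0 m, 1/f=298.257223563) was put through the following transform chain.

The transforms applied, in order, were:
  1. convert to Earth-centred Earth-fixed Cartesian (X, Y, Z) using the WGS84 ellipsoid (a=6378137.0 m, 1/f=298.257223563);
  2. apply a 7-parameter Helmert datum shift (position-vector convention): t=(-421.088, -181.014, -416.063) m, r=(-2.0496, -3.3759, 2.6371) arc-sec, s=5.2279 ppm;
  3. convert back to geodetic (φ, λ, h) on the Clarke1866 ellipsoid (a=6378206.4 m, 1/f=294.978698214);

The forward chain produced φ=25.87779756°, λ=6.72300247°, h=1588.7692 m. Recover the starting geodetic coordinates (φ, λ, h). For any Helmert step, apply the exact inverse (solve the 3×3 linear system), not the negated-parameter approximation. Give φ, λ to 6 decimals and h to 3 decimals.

start: φ=25.877798°, λ=6.723002°, h=1588.769 m
→ ECEF (a=6378206.400, f=1/294.978698214): X=5704281.2459, Y=672420.8422, Z=2767423.5714
→ Helmert⁻¹: X=5704726.4074, Y=672497.9026, Z=2767738.4787
→ geod (Bowring, a=6378137.000): φ=25.87689500°, λ=6.72324600°, h=2156.3020 m

φ=25.876895°, λ=6.723246°, h=2156.302 m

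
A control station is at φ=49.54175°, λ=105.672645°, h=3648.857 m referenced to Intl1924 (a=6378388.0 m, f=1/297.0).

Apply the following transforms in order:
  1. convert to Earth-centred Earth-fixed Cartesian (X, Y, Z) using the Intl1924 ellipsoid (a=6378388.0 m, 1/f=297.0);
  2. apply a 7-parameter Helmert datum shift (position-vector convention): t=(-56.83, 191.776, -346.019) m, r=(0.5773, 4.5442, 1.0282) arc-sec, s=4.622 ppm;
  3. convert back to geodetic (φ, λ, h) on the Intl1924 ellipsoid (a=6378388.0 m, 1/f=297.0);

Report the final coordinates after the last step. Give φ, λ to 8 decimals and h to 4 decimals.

φ=49.53885899°, λ=105.67160578°, h=3544.9882 m

start: φ=49.541750°, λ=105.672645°, h=3648.857 m
→ ECEF (a=6378388.000, f=1/297.0): X=-1120906.5227, Y=3995072.8618, Z=4832739.7609
→ Helmert 7p (PV): X=-1120881.9783, Y=3995263.9894, Z=4832451.9551
→ geod (Bowring, a=6378388.000): φ=49.53885899°, λ=105.67160578°, h=3544.9882 m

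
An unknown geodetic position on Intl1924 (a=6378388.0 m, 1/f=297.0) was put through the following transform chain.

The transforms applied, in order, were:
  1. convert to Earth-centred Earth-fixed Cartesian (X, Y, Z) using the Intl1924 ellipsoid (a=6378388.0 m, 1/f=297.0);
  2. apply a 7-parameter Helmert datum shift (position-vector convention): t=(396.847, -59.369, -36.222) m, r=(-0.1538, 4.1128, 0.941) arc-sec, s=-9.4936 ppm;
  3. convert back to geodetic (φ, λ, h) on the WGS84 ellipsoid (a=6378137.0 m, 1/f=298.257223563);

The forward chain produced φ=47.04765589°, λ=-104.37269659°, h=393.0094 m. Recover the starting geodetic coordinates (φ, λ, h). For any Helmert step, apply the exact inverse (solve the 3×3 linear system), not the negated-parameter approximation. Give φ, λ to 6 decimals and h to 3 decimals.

φ=47.048101°, λ=-104.379380°, h=305.665 m

start: φ=47.047656°, λ=-104.372697°, h=393.009 m
→ ECEF (a=6378137.000, f=1/298.257223563): X=-1080805.6870, Y=-4217803.4232, Z=4645664.0340
→ Helmert⁻¹: X=-1081324.6735, Y=-4217782.6271, Z=4645719.6549
→ geod (Bowring, a=6378388.000): φ=47.04810100°, λ=-104.37938000°, h=305.6650 m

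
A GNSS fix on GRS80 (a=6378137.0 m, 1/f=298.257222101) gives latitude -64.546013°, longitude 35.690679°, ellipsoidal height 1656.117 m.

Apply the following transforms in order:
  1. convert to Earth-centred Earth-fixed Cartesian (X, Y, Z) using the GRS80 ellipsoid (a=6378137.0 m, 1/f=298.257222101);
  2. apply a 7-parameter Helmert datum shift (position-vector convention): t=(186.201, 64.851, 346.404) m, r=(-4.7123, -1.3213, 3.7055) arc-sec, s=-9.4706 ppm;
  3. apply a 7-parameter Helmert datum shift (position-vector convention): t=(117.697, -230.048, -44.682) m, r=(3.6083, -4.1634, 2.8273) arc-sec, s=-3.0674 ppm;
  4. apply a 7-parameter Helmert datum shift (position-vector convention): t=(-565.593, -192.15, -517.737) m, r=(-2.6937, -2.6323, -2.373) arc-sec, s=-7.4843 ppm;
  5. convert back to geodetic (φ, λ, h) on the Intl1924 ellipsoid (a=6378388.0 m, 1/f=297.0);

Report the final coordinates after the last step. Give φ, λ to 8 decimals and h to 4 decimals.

start: φ=-64.546013°, λ=35.690679°, h=1656.117 m
→ ECEF (a=6378137.000, f=1/298.257222101): X=2233050.3838, Y=1604058.6900, Z=-5737633.0199
→ Helmert 7p (PV): X=2233223.3742, Y=1604017.3855, Z=-5737254.6184
→ Helmert 7p (PV): X=2233428.0392, Y=1603913.3928, Z=-5737208.5652
→ Helmert 7p (PV): X=2232937.3992, Y=1603608.6200, Z=-5737675.8070
→ geod (Bowring, a=6378388.000): φ=-64.54968410°, λ=35.68443441°, h=1365.9258 m

φ=-64.54968410°, λ=35.68443441°, h=1365.9258 m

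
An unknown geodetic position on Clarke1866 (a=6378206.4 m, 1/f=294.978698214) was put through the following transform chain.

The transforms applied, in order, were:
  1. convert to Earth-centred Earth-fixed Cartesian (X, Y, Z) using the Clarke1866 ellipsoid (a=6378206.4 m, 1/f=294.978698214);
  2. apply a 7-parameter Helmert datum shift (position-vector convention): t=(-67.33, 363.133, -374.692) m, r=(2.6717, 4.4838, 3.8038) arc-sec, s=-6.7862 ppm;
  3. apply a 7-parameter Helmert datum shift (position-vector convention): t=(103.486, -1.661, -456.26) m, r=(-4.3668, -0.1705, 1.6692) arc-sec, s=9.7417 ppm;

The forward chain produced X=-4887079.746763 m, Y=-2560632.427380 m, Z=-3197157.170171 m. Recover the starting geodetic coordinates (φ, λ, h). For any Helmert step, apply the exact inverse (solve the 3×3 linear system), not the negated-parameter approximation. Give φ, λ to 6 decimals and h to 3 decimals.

φ=-30.254355°, λ=-152.345566°, h=3677.354 m

start: X=-4887079.7468, Y=-2560632.4274, Z=-3197157.1702 m
→ Helmert⁻¹: X=-4887158.9870, Y=-2560498.5951, Z=-3196719.9373
→ Helmert⁻¹: X=-4887102.5627, Y=-2560830.3847, Z=-3196440.0029
→ geod (Bowring, a=6378206.400): φ=-30.25435500°, λ=-152.34556600°, h=3677.3540 m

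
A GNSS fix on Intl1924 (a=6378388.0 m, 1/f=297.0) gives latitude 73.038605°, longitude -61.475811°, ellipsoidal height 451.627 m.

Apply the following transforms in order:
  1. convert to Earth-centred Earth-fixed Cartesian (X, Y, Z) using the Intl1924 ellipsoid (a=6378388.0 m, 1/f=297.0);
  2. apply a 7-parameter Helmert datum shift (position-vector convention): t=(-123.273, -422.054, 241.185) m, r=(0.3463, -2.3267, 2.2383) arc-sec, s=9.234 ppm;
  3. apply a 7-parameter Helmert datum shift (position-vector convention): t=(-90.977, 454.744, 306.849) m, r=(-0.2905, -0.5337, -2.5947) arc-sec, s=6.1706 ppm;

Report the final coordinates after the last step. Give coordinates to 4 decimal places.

start: φ=73.038605°, λ=-61.475811°, h=451.627 m
→ ECEF (a=6378388.000, f=1/297.0): X=891371.5533, Y=-1640050.6293, Z=6079077.6025
→ Helmert 7p (PV): X=891205.7349, Y=-1640488.3610, Z=6079382.2231
→ Helmert 7p (PV): X=891083.8904, Y=-1640046.3886, Z=6079731.2019

X=891083.8904 m, Y=-1640046.3886 m, Z=6079731.2019 m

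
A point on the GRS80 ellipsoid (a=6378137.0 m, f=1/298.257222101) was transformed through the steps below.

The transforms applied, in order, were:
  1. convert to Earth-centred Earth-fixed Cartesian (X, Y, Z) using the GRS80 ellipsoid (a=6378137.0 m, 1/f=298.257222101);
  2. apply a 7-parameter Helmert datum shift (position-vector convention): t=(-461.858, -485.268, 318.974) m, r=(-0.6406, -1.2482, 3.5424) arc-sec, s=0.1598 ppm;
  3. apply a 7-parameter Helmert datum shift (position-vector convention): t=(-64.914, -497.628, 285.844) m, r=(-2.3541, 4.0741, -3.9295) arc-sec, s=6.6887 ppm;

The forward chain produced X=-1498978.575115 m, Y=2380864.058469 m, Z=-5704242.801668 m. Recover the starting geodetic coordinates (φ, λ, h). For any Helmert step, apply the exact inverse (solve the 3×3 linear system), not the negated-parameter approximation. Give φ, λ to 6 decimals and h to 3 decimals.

start: X=-1498978.5751, Y=2380864.0585, Z=-5704242.8017 m
→ Helmert⁻¹: X=-1498836.3286, Y=2381382.3098, Z=-5704492.9160
→ Helmert⁻¹: X=-1498367.8463, Y=2381910.6477, Z=-5704794.5136
→ geod (Bowring, a=6378137.000): φ=-63.89664700°, λ=122.17241000°, h=155.4340 m

φ=-63.896647°, λ=122.172410°, h=155.434 m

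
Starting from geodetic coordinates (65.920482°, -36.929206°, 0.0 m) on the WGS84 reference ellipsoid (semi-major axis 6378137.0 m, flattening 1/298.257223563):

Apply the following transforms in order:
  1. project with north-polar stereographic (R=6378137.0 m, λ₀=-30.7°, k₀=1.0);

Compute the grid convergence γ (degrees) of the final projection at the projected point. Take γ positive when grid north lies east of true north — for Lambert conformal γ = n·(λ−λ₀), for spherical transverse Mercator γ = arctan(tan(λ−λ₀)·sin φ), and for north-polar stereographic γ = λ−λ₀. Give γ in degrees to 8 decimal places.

start: φ=65.920482°, λ=-36.929206°, h=0.000 m
→ into stereo (λ₀=-30.7°): φ=65.92048200°, λ−λ₀=-6.22920600°
convergence γ = -6.22920600°

-6.22920600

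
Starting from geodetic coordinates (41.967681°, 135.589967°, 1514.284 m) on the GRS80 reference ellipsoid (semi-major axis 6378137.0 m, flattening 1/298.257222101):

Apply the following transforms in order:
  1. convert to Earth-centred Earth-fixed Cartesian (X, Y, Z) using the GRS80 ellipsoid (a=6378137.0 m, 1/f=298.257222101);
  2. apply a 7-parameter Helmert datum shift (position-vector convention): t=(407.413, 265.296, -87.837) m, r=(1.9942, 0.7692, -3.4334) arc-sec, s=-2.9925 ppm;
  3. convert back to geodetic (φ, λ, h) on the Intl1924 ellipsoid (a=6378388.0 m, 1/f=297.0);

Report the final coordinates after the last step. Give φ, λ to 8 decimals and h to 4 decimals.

φ=41.96908607°, λ=135.58350867°, h=1148.1348 m

start: φ=41.967681°, λ=135.589967°, h=1514.284 m
→ ECEF (a=6378137.000, f=1/298.257222101): X=-3393539.0693, Y=3324363.2800, Z=4243948.0605
→ Helmert 7p (PV): X=-3393050.3389, Y=3324634.0841, Z=4243892.3190
→ geod (Bowring, a=6378388.000): φ=41.96908607°, λ=135.58350867°, h=1148.1348 m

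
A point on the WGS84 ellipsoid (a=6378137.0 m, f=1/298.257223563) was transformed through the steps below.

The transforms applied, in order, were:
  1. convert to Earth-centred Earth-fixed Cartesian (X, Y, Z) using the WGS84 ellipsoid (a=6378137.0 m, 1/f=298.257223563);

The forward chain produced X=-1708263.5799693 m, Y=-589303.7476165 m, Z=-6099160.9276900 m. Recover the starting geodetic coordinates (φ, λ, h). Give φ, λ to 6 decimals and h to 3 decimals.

start: X=-1708263.5800, Y=-589303.7476, Z=-6099160.9277 m
→ geod (Bowring, a=6378137.000): φ=-73.60102700°, λ=-160.96698000°, h=2756.8400 m

φ=-73.601027°, λ=-160.966980°, h=2756.840 m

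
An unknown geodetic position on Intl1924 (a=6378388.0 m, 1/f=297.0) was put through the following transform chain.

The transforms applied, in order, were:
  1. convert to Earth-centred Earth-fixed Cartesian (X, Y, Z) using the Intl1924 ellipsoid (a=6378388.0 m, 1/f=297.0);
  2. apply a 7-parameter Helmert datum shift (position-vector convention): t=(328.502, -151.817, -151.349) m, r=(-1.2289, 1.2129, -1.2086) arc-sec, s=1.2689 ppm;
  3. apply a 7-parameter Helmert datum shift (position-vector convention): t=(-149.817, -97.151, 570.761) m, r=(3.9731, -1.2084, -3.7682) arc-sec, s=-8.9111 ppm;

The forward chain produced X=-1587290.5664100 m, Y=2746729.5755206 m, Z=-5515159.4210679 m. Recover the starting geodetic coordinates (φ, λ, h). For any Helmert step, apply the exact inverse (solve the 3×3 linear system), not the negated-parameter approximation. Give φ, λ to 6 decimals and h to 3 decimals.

start: X=-1587290.5664, Y=2746729.5755, Z=-5515159.4211 m
→ Helmert⁻¹: X=-1587237.3862, Y=2746715.9606, Z=-5515822.9425
→ Helmert⁻¹: X=-1587547.5352, Y=2746887.8516, Z=-5515657.5643
→ geod (Bowring, a=6378388.000): φ=-60.25889000°, λ=120.02551000°, h=801.3620 m

φ=-60.258890°, λ=120.025510°, h=801.362 m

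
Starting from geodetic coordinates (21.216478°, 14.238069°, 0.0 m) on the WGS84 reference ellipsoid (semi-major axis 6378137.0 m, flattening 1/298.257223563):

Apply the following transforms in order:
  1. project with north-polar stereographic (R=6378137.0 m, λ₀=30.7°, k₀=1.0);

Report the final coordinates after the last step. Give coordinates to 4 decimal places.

E=-2474376.1161 m, N=-8373780.8526 m

start: φ=21.216478°, λ=14.238069°, h=0.000 m
→ stereo (R=6378137.0, λ₀=30.7°): E=-2474376.1161, N=-8373780.8526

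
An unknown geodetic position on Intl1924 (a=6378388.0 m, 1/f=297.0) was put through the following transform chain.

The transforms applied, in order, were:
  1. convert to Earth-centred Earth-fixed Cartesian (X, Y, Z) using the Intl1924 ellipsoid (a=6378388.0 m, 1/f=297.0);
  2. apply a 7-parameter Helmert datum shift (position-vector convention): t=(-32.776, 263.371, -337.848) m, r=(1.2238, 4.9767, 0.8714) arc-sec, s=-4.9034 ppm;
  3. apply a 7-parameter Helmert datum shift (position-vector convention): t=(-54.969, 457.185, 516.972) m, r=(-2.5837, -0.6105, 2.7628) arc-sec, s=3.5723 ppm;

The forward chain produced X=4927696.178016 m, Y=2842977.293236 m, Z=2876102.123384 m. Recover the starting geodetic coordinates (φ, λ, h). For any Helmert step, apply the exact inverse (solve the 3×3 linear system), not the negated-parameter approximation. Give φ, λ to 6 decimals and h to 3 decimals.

start: X=4927696.1780, Y=2842977.2932, Z=2876102.1234 m
→ Helmert⁻¹: X=4927780.1273, Y=2842407.9290, Z=2875595.8982
→ Helmert⁻¹: X=4927779.6810, Y=2842154.7401, Z=2876049.8813
→ geod (Bowring, a=6378388.000): φ=26.97598400°, λ=29.97470300°, h=365.7860 m

φ=26.975984°, λ=29.974703°, h=365.786 m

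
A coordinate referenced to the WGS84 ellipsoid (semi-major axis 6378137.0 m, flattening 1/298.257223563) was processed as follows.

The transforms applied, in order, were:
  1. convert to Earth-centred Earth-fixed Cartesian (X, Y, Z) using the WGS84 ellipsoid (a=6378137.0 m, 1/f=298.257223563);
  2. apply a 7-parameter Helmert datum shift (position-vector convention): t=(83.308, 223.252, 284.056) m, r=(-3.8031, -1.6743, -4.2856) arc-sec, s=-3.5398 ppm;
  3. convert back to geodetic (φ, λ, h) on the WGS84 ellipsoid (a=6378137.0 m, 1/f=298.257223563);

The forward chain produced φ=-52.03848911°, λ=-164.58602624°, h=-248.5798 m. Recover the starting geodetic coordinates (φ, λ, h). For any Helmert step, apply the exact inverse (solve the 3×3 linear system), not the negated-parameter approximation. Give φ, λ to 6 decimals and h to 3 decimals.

φ=-52.038902°, λ=-164.583476°, h=83.753 m

start: φ=-52.038489°, λ=-164.586026°, h=-248.580 m
→ ECEF (a=6378137.000, f=1/298.257223563): X=-3790020.7304, Y=-1044940.1743, Z=-5005242.8543
→ Helmert⁻¹: X=-3790136.3705, Y=-1045153.5826, Z=-5005533.1340
→ geod (Bowring, a=6378137.000): φ=-52.03890200°, λ=-164.58347600°, h=83.7530 m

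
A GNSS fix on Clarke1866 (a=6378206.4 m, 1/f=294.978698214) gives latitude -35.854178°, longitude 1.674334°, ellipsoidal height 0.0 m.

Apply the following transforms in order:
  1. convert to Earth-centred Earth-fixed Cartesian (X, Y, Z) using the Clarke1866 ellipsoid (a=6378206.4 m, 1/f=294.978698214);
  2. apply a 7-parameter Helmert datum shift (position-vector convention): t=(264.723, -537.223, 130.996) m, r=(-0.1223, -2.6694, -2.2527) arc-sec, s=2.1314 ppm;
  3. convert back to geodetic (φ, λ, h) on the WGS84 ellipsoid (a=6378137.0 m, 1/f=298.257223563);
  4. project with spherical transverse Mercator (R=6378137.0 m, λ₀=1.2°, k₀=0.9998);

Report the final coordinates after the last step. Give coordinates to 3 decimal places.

start: φ=-35.854178°, λ=1.674334°, h=0.000 m
→ ECEF (a=6378206.400, f=1/294.978698214): X=5173405.1912, Y=151223.6120, Z=-3714899.6926
→ Helmert 7p (PV): X=5173730.6693, Y=150628.0077, Z=-3714709.7518
→ geod (Bowring, a=6378137.000): φ=-35.84913117°, λ=1.66763840°, h=126.3451 m
→ tm (R=6378137.0, λ₀=1.2°): E=42187.3472, N=-3990009.7153

E=42187.347 m, N=-3990009.715 m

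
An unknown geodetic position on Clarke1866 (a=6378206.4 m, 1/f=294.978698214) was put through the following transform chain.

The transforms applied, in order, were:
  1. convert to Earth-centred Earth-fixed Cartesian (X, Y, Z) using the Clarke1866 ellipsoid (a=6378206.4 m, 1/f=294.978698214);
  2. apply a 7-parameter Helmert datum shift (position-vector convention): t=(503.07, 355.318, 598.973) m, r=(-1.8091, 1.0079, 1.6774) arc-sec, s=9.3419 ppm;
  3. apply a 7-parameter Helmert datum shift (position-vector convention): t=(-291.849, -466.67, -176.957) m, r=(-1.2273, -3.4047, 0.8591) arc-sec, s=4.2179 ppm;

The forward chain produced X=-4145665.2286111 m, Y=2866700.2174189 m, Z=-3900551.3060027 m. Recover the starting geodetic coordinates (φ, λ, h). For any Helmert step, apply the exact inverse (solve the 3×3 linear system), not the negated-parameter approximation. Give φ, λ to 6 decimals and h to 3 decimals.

φ=-37.924445°, λ=145.335773°, h=3566.856 m

start: X=-4145665.2286, Y=2866700.2174, Z=-3900551.3060 m
→ Helmert⁻¹: X=-4145408.3326, Y=2867195.2669, Z=-3900272.4116
→ Helmert⁻¹: X=-4145830.2969, Y=2866881.0957, Z=-3900830.0569
→ geod (Bowring, a=6378206.400): φ=-37.92444500°, λ=145.33577300°, h=3566.8560 m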